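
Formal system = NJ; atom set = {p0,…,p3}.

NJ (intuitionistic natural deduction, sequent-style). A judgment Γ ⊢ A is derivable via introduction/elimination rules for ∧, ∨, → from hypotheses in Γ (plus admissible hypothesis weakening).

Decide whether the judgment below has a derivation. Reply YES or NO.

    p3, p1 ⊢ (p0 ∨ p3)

Derivation trace:
[Wk] p3, p1 ⊢ (p0 ∨ p3)
  [∨I₂] p3 ⊢ (p0 ∨ p3)
    [Ax] p3 ⊢ p3

Result: YES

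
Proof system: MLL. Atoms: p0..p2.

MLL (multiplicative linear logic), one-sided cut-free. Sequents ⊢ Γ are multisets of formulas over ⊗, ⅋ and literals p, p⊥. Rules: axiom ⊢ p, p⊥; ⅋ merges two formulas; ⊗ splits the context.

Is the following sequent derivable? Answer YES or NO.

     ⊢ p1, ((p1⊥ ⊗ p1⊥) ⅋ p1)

Proof tree:
[⅋]  ⊢ p1, ((p1⊥ ⊗ p1⊥) ⅋ p1)
  [⊗]  ⊢ p1, p1, (p1⊥ ⊗ p1⊥)
    [Ax]  ⊢ p1, p1⊥
    [Ax]  ⊢ p1, p1⊥

Result: YES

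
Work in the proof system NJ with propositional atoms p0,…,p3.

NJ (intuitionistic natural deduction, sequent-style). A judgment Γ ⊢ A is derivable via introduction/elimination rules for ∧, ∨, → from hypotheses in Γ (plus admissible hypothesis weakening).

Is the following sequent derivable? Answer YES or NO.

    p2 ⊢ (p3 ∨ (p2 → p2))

Derivation trace:
[∨I₂] p2 ⊢ (p3 ∨ (p2 → p2))
  [Wk] p2 ⊢ (p2 → p2)
    [→I]  ⊢ (p2 → p2)
      [Ax] p2 ⊢ p2

Result: YES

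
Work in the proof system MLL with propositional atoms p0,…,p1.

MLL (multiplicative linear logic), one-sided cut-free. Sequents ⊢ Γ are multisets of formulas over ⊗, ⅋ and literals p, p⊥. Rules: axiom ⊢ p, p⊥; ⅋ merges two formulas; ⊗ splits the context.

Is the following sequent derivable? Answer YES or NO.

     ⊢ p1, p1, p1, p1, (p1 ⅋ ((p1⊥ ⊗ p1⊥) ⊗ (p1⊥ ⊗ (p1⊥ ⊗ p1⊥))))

Proof tree:
[⅋]  ⊢ p1, p1, p1, p1, (p1 ⅋ ((p1⊥ ⊗ p1⊥) ⊗ (p1⊥ ⊗ (p1⊥ ⊗ p1⊥))))
  [⊗]  ⊢ p1, p1, p1, p1, p1, ((p1⊥ ⊗ p1⊥) ⊗ (p1⊥ ⊗ (p1⊥ ⊗ p1⊥)))
    [⊗]  ⊢ p1, p1, (p1⊥ ⊗ p1⊥)
      [Ax]  ⊢ p1, p1⊥
      [Ax]  ⊢ p1, p1⊥
    [⊗]  ⊢ p1, p1, p1, (p1⊥ ⊗ (p1⊥ ⊗ p1⊥))
      [Ax]  ⊢ p1, p1⊥
      [⊗]  ⊢ p1, p1, (p1⊥ ⊗ p1⊥)
        [Ax]  ⊢ p1, p1⊥
        [Ax]  ⊢ p1, p1⊥

Result: YES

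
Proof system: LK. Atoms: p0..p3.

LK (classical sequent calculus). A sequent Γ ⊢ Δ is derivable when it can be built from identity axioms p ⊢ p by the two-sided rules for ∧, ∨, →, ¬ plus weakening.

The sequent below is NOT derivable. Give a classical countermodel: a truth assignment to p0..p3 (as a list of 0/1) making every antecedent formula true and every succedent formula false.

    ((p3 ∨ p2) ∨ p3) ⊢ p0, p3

Search for a countermodel by truth-table:
  v=0000: Γ:[((p3 ∨ p2) ∨ p3)=F] Δ:[p0=F, p3=F] refutes=False
  v=0001: Γ:[((p3 ∨ p2) ∨ p3)=T] Δ:[p0=F, p3=T] refutes=False
  v=0010: Γ:[((p3 ∨ p2) ∨ p3)=T] Δ:[p0=F, p3=F] refutes=True  ← countermodel

Result: [0, 0, 1, 0]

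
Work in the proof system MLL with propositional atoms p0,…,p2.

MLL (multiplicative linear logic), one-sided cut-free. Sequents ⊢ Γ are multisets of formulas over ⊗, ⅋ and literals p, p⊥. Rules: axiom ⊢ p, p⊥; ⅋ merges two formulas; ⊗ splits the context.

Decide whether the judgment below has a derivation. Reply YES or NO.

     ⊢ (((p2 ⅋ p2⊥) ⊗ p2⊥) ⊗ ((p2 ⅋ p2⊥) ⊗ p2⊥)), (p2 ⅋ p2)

Derivation (root first):
[⅋]  ⊢ (((p2 ⅋ p2⊥) ⊗ p2⊥) ⊗ ((p2 ⅋ p2⊥) ⊗ p2⊥)), (p2 ⅋ p2)
  [⊗]  ⊢ p2, p2, (((p2 ⅋ p2⊥) ⊗ p2⊥) ⊗ ((p2 ⅋ p2⊥) ⊗ p2⊥))
    [⊗]  ⊢ p2, ((p2 ⅋ p2⊥) ⊗ p2⊥)
      [⅋]  ⊢ (p2 ⅋ p2⊥)
        [Ax]  ⊢ p2, p2⊥
      [Ax]  ⊢ p2, p2⊥
    [⊗]  ⊢ p2, ((p2 ⅋ p2⊥) ⊗ p2⊥)
      [⅋]  ⊢ (p2 ⅋ p2⊥)
        [Ax]  ⊢ p2, p2⊥
      [Ax]  ⊢ p2, p2⊥

Result: YES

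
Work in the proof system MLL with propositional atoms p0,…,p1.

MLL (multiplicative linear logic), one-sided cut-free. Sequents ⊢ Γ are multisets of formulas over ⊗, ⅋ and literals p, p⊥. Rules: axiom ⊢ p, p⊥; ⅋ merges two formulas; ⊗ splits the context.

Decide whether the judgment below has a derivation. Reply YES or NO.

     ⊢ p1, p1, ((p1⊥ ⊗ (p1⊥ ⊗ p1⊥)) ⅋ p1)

Derivation (root first):
[⅋]  ⊢ p1, p1, ((p1⊥ ⊗ (p1⊥ ⊗ p1⊥)) ⅋ p1)
  [⊗]  ⊢ p1, p1, p1, (p1⊥ ⊗ (p1⊥ ⊗ p1⊥))
    [Ax]  ⊢ p1, p1⊥
    [⊗]  ⊢ p1, p1, (p1⊥ ⊗ p1⊥)
      [Ax]  ⊢ p1, p1⊥
      [Ax]  ⊢ p1, p1⊥

Result: YES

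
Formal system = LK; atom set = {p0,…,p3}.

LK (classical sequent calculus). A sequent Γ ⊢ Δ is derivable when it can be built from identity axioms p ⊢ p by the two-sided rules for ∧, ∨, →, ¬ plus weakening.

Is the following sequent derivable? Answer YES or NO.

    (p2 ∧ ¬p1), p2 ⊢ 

Search for a countermodel by truth-table:
  v=0000: Γ:[(p2 ∧ ¬p1)=F, p2=F] Δ:[] refutes=False
  v=0001: Γ:[(p2 ∧ ¬p1)=F, p2=F] Δ:[] refutes=False
  v=0010: Γ:[(p2 ∧ ¬p1)=T, p2=T] Δ:[] refutes=True  ← countermodel

Result: NO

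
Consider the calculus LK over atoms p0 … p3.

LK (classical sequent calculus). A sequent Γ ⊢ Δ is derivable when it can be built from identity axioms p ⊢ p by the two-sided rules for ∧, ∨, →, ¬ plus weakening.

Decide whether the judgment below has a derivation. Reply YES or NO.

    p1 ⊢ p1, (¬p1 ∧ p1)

Derivation (root first):
[∧R] p1 ⊢ p1, (¬p1 ∧ p1)
  [¬R]  ⊢ p1, ¬p1
    [Ax] p1 ⊢ p1
  [Ax] p1 ⊢ p1

Result: YES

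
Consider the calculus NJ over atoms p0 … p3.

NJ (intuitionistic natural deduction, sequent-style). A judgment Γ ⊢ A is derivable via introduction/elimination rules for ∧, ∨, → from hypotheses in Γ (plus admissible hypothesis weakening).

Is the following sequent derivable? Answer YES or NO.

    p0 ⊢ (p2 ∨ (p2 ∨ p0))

Derivation trace:
[∨I₂] p0 ⊢ (p2 ∨ (p2 ∨ p0))
  [∨I₂] p0 ⊢ (p2 ∨ p0)
    [Ax] p0 ⊢ p0

Result: YES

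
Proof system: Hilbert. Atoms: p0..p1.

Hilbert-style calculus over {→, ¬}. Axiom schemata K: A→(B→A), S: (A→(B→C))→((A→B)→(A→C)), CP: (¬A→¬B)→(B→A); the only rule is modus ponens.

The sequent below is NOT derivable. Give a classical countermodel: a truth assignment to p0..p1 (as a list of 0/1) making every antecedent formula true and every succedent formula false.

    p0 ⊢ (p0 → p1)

Truth-table refutation:
  v=00: Γ:[p0=F] Δ:[(p0 → p1)=T] refutes=False
  v=01: Γ:[p0=F] Δ:[(p0 → p1)=T] refutes=False
  v=10: Γ:[p0=T] Δ:[(p0 → p1)=F] refutes=True  ← countermodel

Result: [1, 0]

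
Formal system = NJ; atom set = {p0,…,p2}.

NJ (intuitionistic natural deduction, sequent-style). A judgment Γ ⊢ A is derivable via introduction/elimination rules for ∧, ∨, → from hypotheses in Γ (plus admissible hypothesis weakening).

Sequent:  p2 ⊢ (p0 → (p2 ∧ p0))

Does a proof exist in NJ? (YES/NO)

Derivation trace:
[→I] p2 ⊢ (p0 → (p2 ∧ p0))
  [∧I] p2, p0 ⊢ (p2 ∧ p0)
    [Ax] p2 ⊢ p2
    [Wk] p0, p2 ⊢ p0
      [Ax] p0 ⊢ p0

Result: YES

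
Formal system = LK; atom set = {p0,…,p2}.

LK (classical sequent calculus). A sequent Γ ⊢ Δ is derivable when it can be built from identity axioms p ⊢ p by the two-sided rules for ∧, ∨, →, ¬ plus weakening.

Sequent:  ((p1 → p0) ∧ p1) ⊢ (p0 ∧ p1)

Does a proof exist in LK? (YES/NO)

Proof tree:
[∧L] ((p1 → p0) ∧ p1) ⊢ (p0 ∧ p1)
  [∧R] p1, (p1 → p0) ⊢ (p0 ∧ p1)
    [→L] p1, (p1 → p0) ⊢ p0
      [Ax] p1 ⊢ p1
      [Ax] p0 ⊢ p0
    [Ax] p1 ⊢ p1

Result: YES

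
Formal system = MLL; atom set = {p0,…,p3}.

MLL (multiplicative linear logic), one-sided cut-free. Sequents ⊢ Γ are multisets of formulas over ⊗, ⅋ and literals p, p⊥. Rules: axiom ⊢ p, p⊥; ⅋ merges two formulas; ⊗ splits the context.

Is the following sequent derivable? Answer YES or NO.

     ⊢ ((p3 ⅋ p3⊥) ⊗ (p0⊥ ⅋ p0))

Derivation trace:
[⊗]  ⊢ ((p3 ⅋ p3⊥) ⊗ (p0⊥ ⅋ p0))
  [⅋]  ⊢ (p3 ⅋ p3⊥)
    [Ax]  ⊢ p3, p3⊥
  [⅋]  ⊢ (p0⊥ ⅋ p0)
    [Ax]  ⊢ p0, p0⊥

Result: YES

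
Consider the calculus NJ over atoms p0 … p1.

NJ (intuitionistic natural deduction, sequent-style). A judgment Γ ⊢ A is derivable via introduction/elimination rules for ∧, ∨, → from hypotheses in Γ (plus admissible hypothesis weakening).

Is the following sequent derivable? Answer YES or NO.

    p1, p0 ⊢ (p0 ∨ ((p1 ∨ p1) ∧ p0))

Derivation trace:
[∨I₂] p1, p0 ⊢ (p0 ∨ ((p1 ∨ p1) ∧ p0))
  [∧I] p1, p0 ⊢ ((p1 ∨ p1) ∧ p0)
    [∨I₂] p1 ⊢ (p1 ∨ p1)
      [Ax] p1 ⊢ p1
    [Ax] p0 ⊢ p0

Result: YES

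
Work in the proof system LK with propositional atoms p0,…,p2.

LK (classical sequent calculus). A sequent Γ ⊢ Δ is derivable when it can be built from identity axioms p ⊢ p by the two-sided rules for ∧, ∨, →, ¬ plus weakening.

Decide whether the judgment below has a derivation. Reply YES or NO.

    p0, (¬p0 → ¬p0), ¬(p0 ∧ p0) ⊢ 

Derivation trace:
[¬L] p0, (¬p0 → ¬p0), ¬(p0 ∧ p0) ⊢ 
  [→L] p0, (¬p0 → ¬p0) ⊢ (p0 ∧ p0)
    [¬R]  ⊢ (p0 ∧ p0), ¬p0
      [∧R] p0 ⊢ (p0 ∧ p0)
        [Ax] p0 ⊢ p0
        [Ax] p0 ⊢ p0
    [¬L] p0, ¬p0 ⊢ 
      [Ax] p0 ⊢ p0

Result: YES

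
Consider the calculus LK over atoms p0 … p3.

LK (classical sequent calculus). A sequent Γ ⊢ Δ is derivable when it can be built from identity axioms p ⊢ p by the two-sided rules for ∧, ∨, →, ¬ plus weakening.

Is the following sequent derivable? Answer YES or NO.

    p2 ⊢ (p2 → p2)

Derivation (root first):
[WL] p2 ⊢ (p2 → p2)
  [→R]  ⊢ (p2 → p2)
    [Ax] p2 ⊢ p2

Result: YES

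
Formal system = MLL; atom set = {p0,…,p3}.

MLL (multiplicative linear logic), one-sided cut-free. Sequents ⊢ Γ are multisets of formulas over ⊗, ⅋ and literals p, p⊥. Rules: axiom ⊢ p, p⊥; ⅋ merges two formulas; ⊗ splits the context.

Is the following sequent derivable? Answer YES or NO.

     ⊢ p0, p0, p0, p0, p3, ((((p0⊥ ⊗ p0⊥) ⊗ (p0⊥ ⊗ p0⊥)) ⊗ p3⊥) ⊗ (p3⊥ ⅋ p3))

Derivation (root first):
[⊗]  ⊢ p0, p0, p0, p0, p3, ((((p0⊥ ⊗ p0⊥) ⊗ (p0⊥ ⊗ p0⊥)) ⊗ p3⊥) ⊗ (p3⊥ ⅋ p3))
  [⊗]  ⊢ p0, p0, p0, p0, p3, (((p0⊥ ⊗ p0⊥) ⊗ (p0⊥ ⊗ p0⊥)) ⊗ p3⊥)
    [⊗]  ⊢ p0, p0, p0, p0, ((p0⊥ ⊗ p0⊥) ⊗ (p0⊥ ⊗ p0⊥))
      [⊗]  ⊢ p0, p0, (p0⊥ ⊗ p0⊥)
        [Ax]  ⊢ p0, p0⊥
        [Ax]  ⊢ p0, p0⊥
      [⊗]  ⊢ p0, p0, (p0⊥ ⊗ p0⊥)
        [Ax]  ⊢ p0, p0⊥
        [Ax]  ⊢ p0, p0⊥
    [Ax]  ⊢ p3, p3⊥
  [⅋]  ⊢ (p3⊥ ⅋ p3)
    [Ax]  ⊢ p3, p3⊥

Result: YES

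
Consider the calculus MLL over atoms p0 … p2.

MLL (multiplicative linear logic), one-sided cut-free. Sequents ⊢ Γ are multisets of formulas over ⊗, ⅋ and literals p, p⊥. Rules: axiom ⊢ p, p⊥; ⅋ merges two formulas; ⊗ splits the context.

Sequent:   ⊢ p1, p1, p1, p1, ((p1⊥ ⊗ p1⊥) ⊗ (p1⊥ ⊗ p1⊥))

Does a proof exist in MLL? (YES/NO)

Derivation trace:
[⊗]  ⊢ p1, p1, p1, p1, ((p1⊥ ⊗ p1⊥) ⊗ (p1⊥ ⊗ p1⊥))
  [⊗]  ⊢ p1, p1, (p1⊥ ⊗ p1⊥)
    [Ax]  ⊢ p1, p1⊥
    [Ax]  ⊢ p1, p1⊥
  [⊗]  ⊢ p1, p1, (p1⊥ ⊗ p1⊥)
    [Ax]  ⊢ p1, p1⊥
    [Ax]  ⊢ p1, p1⊥

Result: YES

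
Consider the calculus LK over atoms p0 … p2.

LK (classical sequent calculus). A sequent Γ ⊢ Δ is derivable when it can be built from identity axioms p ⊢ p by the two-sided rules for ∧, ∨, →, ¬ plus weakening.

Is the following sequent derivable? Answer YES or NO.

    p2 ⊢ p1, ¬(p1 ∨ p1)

Derivation (root first):
[WL] p2 ⊢ p1, ¬(p1 ∨ p1)
  [¬R]  ⊢ p1, ¬(p1 ∨ p1)
    [∨L] (p1 ∨ p1) ⊢ p1
      [Ax] p1 ⊢ p1
      [Ax] p1 ⊢ p1

Result: YES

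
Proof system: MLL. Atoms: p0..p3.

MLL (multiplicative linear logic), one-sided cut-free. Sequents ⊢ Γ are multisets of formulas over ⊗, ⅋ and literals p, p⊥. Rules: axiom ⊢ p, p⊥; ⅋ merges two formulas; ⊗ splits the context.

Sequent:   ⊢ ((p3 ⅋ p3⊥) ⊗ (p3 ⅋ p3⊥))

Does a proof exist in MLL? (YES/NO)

Proof tree:
[⊗]  ⊢ ((p3 ⅋ p3⊥) ⊗ (p3 ⅋ p3⊥))
  [⅋]  ⊢ (p3 ⅋ p3⊥)
    [Ax]  ⊢ p3, p3⊥
  [⅋]  ⊢ (p3 ⅋ p3⊥)
    [Ax]  ⊢ p3, p3⊥

Result: YES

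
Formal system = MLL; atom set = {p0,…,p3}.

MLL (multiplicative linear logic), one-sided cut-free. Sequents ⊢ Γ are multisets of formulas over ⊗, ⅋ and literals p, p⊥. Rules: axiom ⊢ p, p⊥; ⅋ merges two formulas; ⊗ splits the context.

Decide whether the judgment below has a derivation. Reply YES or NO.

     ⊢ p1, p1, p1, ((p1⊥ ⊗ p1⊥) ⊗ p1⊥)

Proof tree:
[⊗]  ⊢ p1, p1, p1, ((p1⊥ ⊗ p1⊥) ⊗ p1⊥)
  [⊗]  ⊢ p1, p1, (p1⊥ ⊗ p1⊥)
    [Ax]  ⊢ p1, p1⊥
    [Ax]  ⊢ p1, p1⊥
  [Ax]  ⊢ p1, p1⊥

Result: YES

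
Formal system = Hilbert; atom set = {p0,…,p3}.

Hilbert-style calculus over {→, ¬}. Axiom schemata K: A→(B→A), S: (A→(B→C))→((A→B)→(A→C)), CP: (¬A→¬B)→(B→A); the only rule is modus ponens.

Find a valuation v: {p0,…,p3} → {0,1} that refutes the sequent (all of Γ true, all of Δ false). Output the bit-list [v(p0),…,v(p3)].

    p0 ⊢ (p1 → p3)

Enumerate valuations to refute Γ ⊢ Δ:
  v=0000: Γ:[p0=F] Δ:[(p1 → p3)=T] refutes=False
  v=0001: Γ:[p0=F] Δ:[(p1 → p3)=T] refutes=False
  v=0010: Γ:[p0=F] Δ:[(p1 → p3)=T] refutes=False
  v=0011: Γ:[p0=F] Δ:[(p1 → p3)=T] refutes=False
  v=0100: Γ:[p0=F] Δ:[(p1 → p3)=F] refutes=False
  v=0101: Γ:[p0=F] Δ:[(p1 → p3)=T] refutes=False
  v=0110: Γ:[p0=F] Δ:[(p1 → p3)=F] refutes=False
  v=0111: Γ:[p0=F] Δ:[(p1 → p3)=T] refutes=False
  v=1000: Γ:[p0=T] Δ:[(p1 → p3)=T] refutes=False
  v=1001: Γ:[p0=T] Δ:[(p1 → p3)=T] refutes=False
  v=1010: Γ:[p0=T] Δ:[(p1 → p3)=T] refutes=False
  v=1011: Γ:[p0=T] Δ:[(p1 → p3)=T] refutes=False
  v=1100: Γ:[p0=T] Δ:[(p1 → p3)=F] refutes=True  ← countermodel

Result: [1, 1, 0, 0]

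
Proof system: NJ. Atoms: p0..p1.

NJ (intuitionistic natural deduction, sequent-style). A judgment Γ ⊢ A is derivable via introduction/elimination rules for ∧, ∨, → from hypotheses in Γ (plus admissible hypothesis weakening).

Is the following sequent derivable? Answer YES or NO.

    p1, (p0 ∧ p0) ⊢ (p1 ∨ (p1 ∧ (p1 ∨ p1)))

Derivation (root first):
[Wk] p1, (p0 ∧ p0) ⊢ (p1 ∨ (p1 ∧ (p1 ∨ p1)))
  [∨I₂] p1 ⊢ (p1 ∨ (p1 ∧ (p1 ∨ p1)))
    [∧I] p1 ⊢ (p1 ∧ (p1 ∨ p1))
      [Ax] p1 ⊢ p1
      [∨I₂] p1 ⊢ (p1 ∨ p1)
        [Ax] p1 ⊢ p1

Result: YES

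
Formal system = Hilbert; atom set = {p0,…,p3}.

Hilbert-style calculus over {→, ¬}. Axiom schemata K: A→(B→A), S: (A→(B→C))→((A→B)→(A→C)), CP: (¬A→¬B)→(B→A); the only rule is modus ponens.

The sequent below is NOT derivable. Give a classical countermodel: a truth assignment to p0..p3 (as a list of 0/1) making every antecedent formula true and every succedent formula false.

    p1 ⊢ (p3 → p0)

Truth-table refutation:
  v=0000: Γ:[p1=F] Δ:[(p3 → p0)=T] refutes=False
  v=0001: Γ:[p1=F] Δ:[(p3 → p0)=F] refutes=False
  v=0010: Γ:[p1=F] Δ:[(p3 → p0)=T] refutes=False
  v=0011: Γ:[p1=F] Δ:[(p3 → p0)=F] refutes=False
  v=0100: Γ:[p1=T] Δ:[(p3 → p0)=T] refutes=False
  v=0101: Γ:[p1=T] Δ:[(p3 → p0)=F] refutes=True  ← countermodel

Result: [0, 1, 0, 1]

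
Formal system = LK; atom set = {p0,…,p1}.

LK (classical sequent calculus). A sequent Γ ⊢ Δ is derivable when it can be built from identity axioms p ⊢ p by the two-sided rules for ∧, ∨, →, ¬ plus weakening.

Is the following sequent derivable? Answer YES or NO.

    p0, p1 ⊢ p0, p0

Derivation (root first):
[WL] p0, p1 ⊢ p0, p0
  [WR] p0 ⊢ p0, p0
    [Ax] p0 ⊢ p0

Result: YES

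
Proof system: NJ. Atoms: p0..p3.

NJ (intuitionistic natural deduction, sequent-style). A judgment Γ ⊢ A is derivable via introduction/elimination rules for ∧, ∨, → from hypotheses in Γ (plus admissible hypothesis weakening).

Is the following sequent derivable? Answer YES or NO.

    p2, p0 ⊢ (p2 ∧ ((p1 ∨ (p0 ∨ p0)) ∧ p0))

Derivation (root first):
[∧I] p2, p0 ⊢ (p2 ∧ ((p1 ∨ (p0 ∨ p0)) ∧ p0))
  [Ax] p2 ⊢ p2
  [∧I] p0 ⊢ ((p1 ∨ (p0 ∨ p0)) ∧ p0)
    [∨I₂] p0 ⊢ (p1 ∨ (p0 ∨ p0))
      [∨I₁] p0 ⊢ (p0 ∨ p0)
        [Ax] p0 ⊢ p0
    [Ax] p0 ⊢ p0

Result: YES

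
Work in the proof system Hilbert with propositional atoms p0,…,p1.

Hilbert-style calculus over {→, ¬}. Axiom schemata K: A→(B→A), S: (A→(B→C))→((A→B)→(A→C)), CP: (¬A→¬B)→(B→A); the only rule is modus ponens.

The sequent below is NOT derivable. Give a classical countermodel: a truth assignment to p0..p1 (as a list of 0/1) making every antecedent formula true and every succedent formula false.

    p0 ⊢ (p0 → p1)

Enumerate valuations to refute Γ ⊢ Δ:
  v=00: Γ:[p0=F] Δ:[(p0 → p1)=T] refutes=False
  v=01: Γ:[p0=F] Δ:[(p0 → p1)=T] refutes=False
  v=10: Γ:[p0=T] Δ:[(p0 → p1)=F] refutes=True  ← countermodel

Result: [1, 0]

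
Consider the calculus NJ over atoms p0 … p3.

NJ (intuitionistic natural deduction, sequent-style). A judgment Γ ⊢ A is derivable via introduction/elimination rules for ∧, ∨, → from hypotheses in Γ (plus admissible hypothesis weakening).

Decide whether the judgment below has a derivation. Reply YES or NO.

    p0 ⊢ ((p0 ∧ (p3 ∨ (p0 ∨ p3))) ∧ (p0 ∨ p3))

Derivation trace:
[∧I] p0 ⊢ ((p0 ∧ (p3 ∨ (p0 ∨ p3))) ∧ (p0 ∨ p3))
  [∧I] p0 ⊢ (p0 ∧ (p3 ∨ (p0 ∨ p3)))
    [Ax] p0 ⊢ p0
    [∨I₂] p0 ⊢ (p3 ∨ (p0 ∨ p3))
      [∨I₁] p0 ⊢ (p0 ∨ p3)
        [Ax] p0 ⊢ p0
  [∨I₁] p0 ⊢ (p0 ∨ p3)
    [Ax] p0 ⊢ p0

Result: YES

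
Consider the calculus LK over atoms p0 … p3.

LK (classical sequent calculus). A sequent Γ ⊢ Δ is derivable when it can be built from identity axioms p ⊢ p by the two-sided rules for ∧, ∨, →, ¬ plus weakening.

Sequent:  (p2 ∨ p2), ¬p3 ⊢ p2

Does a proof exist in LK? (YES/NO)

Proof tree:
[¬L] (p2 ∨ p2), ¬p3 ⊢ p2
  [WR] (p2 ∨ p2) ⊢ p2, p3
    [∨L] (p2 ∨ p2) ⊢ p2
      [Ax] p2 ⊢ p2
      [Ax] p2 ⊢ p2

Result: YES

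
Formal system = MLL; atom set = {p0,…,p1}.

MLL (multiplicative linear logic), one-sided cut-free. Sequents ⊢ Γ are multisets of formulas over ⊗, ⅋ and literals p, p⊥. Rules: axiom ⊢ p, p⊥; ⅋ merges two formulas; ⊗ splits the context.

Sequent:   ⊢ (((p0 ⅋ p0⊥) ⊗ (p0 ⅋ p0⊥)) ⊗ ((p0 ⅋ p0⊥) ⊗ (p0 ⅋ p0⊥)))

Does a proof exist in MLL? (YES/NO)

Derivation (root first):
[⊗]  ⊢ (((p0 ⅋ p0⊥) ⊗ (p0 ⅋ p0⊥)) ⊗ ((p0 ⅋ p0⊥) ⊗ (p0 ⅋ p0⊥)))
  [⊗]  ⊢ ((p0 ⅋ p0⊥) ⊗ (p0 ⅋ p0⊥))
    [⅋]  ⊢ (p0 ⅋ p0⊥)
      [Ax]  ⊢ p0, p0⊥
    [⅋]  ⊢ (p0 ⅋ p0⊥)
      [Ax]  ⊢ p0, p0⊥
  [⊗]  ⊢ ((p0 ⅋ p0⊥) ⊗ (p0 ⅋ p0⊥))
    [⅋]  ⊢ (p0 ⅋ p0⊥)
      [Ax]  ⊢ p0, p0⊥
    [⅋]  ⊢ (p0 ⅋ p0⊥)
      [Ax]  ⊢ p0, p0⊥

Result: YES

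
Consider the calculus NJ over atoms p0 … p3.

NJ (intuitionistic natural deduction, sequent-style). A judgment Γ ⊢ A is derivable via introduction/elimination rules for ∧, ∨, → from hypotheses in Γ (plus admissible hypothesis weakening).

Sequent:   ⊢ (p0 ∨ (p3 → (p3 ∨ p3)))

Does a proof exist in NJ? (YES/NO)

Derivation trace:
[∨I₂]  ⊢ (p0 ∨ (p3 → (p3 ∨ p3)))
  [→I]  ⊢ (p3 → (p3 ∨ p3))
    [∨I₂] p3 ⊢ (p3 ∨ p3)
      [Ax] p3 ⊢ p3

Result: YES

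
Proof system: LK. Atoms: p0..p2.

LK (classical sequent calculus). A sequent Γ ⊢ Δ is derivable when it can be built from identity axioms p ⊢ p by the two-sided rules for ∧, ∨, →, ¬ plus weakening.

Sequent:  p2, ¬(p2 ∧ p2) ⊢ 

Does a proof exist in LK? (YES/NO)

Derivation trace:
[¬L] p2, ¬(p2 ∧ p2) ⊢ 
  [∧R] p2 ⊢ (p2 ∧ p2)
    [Ax] p2 ⊢ p2
    [Ax] p2 ⊢ p2

Result: YES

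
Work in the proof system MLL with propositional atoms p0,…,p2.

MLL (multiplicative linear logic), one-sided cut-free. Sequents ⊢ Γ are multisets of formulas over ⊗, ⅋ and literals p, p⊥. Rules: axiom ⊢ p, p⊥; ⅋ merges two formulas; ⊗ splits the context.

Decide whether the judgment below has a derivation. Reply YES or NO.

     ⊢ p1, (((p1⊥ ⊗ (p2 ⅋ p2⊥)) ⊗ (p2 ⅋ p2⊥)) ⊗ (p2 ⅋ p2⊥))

Derivation trace:
[⊗]  ⊢ p1, (((p1⊥ ⊗ (p2 ⅋ p2⊥)) ⊗ (p2 ⅋ p2⊥)) ⊗ (p2 ⅋ p2⊥))
  [⊗]  ⊢ p1, ((p1⊥ ⊗ (p2 ⅋ p2⊥)) ⊗ (p2 ⅋ p2⊥))
    [⊗]  ⊢ p1, (p1⊥ ⊗ (p2 ⅋ p2⊥))
      [Ax]  ⊢ p1, p1⊥
      [⅋]  ⊢ (p2 ⅋ p2⊥)
        [Ax]  ⊢ p2, p2⊥
    [⅋]  ⊢ (p2 ⅋ p2⊥)
      [Ax]  ⊢ p2, p2⊥
  [⅋]  ⊢ (p2 ⅋ p2⊥)
    [Ax]  ⊢ p2, p2⊥

Result: YES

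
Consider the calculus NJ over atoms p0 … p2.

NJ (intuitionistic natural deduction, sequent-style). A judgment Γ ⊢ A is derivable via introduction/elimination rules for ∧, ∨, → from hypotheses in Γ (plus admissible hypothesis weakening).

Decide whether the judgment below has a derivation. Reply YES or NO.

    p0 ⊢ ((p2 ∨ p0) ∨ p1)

Proof tree:
[∨I₁] p0 ⊢ ((p2 ∨ p0) ∨ p1)
  [∨I₂] p0 ⊢ (p2 ∨ p0)
    [Ax] p0 ⊢ p0

Result: YES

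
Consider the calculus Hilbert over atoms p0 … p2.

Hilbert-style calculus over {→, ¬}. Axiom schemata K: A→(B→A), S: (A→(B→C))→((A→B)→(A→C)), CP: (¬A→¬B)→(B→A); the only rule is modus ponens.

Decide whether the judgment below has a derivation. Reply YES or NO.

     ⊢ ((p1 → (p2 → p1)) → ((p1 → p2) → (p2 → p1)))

Truth-table refutation:
  v=000: Γ:[] Δ:[((p1 → (p2 → p1)) → ((p1 → p2) → (p2 → p1)))=T] refutes=False
  v=001: Γ:[] Δ:[((p1 → (p2 → p1)) → ((p1 → p2) → (p2 → p1)))=F] refutes=True  ← countermodel

Result: NO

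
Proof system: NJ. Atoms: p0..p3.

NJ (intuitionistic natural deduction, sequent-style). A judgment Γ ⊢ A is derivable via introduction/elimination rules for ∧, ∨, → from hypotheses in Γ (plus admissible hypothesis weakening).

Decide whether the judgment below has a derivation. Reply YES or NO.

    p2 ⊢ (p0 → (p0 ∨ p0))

Derivation (root first):
[Wk] p2 ⊢ (p0 → (p0 ∨ p0))
  [→I]  ⊢ (p0 → (p0 ∨ p0))
    [∨I₂] p0 ⊢ (p0 ∨ p0)
      [Ax] p0 ⊢ p0

Result: YES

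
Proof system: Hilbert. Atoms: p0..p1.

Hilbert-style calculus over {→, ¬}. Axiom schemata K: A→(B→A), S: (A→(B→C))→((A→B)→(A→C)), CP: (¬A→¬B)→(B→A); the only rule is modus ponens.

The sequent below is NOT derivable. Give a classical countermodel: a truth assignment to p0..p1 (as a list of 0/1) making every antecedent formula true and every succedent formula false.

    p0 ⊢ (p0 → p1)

Enumerate valuations to refute Γ ⊢ Δ:
  v=00: Γ:[p0=F] Δ:[(p0 → p1)=T] refutes=False
  v=01: Γ:[p0=F] Δ:[(p0 → p1)=T] refutes=False
  v=10: Γ:[p0=T] Δ:[(p0 → p1)=F] refutes=True  ← countermodel

Result: [1, 0]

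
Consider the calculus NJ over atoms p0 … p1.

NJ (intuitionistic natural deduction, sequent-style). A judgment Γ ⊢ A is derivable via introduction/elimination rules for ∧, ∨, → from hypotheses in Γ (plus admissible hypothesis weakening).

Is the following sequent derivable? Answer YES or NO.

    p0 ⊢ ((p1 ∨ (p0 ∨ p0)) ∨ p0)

Derivation (root first):
[∨I₁] p0 ⊢ ((p1 ∨ (p0 ∨ p0)) ∨ p0)
  [∨I₂] p0 ⊢ (p1 ∨ (p0 ∨ p0))
    [∨I₁] p0 ⊢ (p0 ∨ p0)
      [Ax] p0 ⊢ p0

Result: YES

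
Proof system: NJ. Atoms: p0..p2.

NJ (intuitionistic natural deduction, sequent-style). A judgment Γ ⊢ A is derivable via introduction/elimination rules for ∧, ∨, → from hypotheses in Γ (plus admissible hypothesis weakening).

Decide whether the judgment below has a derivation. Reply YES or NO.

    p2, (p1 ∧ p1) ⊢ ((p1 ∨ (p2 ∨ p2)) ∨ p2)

Derivation trace:
[∨I₁] p2, (p1 ∧ p1) ⊢ ((p1 ∨ (p2 ∨ p2)) ∨ p2)
  [∨I₂] p2, (p1 ∧ p1) ⊢ (p1 ∨ (p2 ∨ p2))
    [∨I₂] p2, (p1 ∧ p1) ⊢ (p2 ∨ p2)
      [Wk] p2, (p1 ∧ p1) ⊢ p2
        [Ax] p2 ⊢ p2

Result: YES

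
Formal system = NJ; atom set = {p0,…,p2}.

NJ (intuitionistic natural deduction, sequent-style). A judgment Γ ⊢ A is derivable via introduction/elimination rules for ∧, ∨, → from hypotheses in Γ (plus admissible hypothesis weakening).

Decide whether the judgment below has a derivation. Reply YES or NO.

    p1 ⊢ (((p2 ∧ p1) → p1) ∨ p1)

Proof tree:
[∨I₁] p1 ⊢ (((p2 ∧ p1) → p1) ∨ p1)
  [→I] p1 ⊢ ((p2 ∧ p1) → p1)
    [Wk] p1, (p2 ∧ p1) ⊢ p1
      [Ax] p1 ⊢ p1

Result: YES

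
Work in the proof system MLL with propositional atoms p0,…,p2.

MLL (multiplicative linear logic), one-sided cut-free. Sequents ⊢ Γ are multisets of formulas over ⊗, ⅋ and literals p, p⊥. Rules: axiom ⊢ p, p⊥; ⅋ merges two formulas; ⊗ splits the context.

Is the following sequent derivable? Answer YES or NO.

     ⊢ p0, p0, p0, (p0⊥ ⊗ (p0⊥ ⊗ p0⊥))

Proof tree:
[⊗]  ⊢ p0, p0, p0, (p0⊥ ⊗ (p0⊥ ⊗ p0⊥))
  [Ax]  ⊢ p0, p0⊥
  [⊗]  ⊢ p0, p0, (p0⊥ ⊗ p0⊥)
    [Ax]  ⊢ p0, p0⊥
    [Ax]  ⊢ p0, p0⊥

Result: YES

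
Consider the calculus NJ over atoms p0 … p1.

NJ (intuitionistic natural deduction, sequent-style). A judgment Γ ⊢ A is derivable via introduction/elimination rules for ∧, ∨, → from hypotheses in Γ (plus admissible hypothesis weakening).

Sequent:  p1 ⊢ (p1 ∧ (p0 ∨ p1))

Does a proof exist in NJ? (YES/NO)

Derivation trace:
[∧I] p1 ⊢ (p1 ∧ (p0 ∨ p1))
  [Ax] p1 ⊢ p1
  [∨I₂] p1 ⊢ (p0 ∨ p1)
    [Ax] p1 ⊢ p1

Result: YES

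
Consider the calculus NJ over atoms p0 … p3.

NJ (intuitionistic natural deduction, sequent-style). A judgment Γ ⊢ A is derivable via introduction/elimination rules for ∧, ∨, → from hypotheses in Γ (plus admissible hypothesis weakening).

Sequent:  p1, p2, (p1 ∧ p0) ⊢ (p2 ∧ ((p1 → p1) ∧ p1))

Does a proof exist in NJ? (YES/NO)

Proof tree:
[∧I] p1, p2, (p1 ∧ p0) ⊢ (p2 ∧ ((p1 → p1) ∧ p1))
  [Ax] p2 ⊢ p2
  [Wk] p1, (p1 ∧ p0) ⊢ ((p1 → p1) ∧ p1)
    [∧I] p1 ⊢ ((p1 → p1) ∧ p1)
      [→I]  ⊢ (p1 → p1)
        [Ax] p1 ⊢ p1
      [Ax] p1 ⊢ p1

Result: YES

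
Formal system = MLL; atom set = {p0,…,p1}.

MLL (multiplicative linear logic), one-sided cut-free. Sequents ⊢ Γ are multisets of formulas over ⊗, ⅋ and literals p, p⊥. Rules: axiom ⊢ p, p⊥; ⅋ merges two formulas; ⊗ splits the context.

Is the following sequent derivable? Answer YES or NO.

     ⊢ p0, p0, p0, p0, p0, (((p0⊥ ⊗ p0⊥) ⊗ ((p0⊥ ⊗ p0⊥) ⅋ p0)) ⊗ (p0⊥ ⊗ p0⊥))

Derivation (root first):
[⊗]  ⊢ p0, p0, p0, p0, p0, (((p0⊥ ⊗ p0⊥) ⊗ ((p0⊥ ⊗ p0⊥) ⅋ p0)) ⊗ (p0⊥ ⊗ p0⊥))
  [⊗]  ⊢ p0, p0, p0, ((p0⊥ ⊗ p0⊥) ⊗ ((p0⊥ ⊗ p0⊥) ⅋ p0))
    [⊗]  ⊢ p0, p0, (p0⊥ ⊗ p0⊥)
      [Ax]  ⊢ p0, p0⊥
      [Ax]  ⊢ p0, p0⊥
    [⅋]  ⊢ p0, ((p0⊥ ⊗ p0⊥) ⅋ p0)
      [⊗]  ⊢ p0, p0, (p0⊥ ⊗ p0⊥)
        [Ax]  ⊢ p0, p0⊥
        [Ax]  ⊢ p0, p0⊥
  [⊗]  ⊢ p0, p0, (p0⊥ ⊗ p0⊥)
    [Ax]  ⊢ p0, p0⊥
    [Ax]  ⊢ p0, p0⊥

Result: YES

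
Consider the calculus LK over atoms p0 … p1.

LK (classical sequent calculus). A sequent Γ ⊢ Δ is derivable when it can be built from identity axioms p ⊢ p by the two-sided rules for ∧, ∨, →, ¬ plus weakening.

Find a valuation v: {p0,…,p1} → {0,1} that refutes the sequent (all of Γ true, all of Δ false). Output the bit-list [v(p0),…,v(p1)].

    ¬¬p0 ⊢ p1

Truth-table refutation:
  v=00: Γ:[¬¬p0=F] Δ:[p1=F] refutes=False
  v=01: Γ:[¬¬p0=F] Δ:[p1=T] refutes=False
  v=10: Γ:[¬¬p0=T] Δ:[p1=F] refutes=True  ← countermodel

Result: [1, 0]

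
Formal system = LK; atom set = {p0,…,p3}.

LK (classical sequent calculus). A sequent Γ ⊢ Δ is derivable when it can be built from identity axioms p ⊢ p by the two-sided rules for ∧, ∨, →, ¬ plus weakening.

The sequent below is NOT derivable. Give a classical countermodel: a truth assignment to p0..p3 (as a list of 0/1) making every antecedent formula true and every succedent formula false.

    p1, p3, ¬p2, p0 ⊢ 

Truth-table refutation:
  v=0000: Γ:[p1=F, p3=F, ¬p2=T, p0=F] Δ:[] refutes=False
  v=0001: Γ:[p1=F, p3=T, ¬p2=T, p0=F] Δ:[] refutes=False
  v=0010: Γ:[p1=F, p3=F, ¬p2=F, p0=F] Δ:[] refutes=False
  v=0011: Γ:[p1=F, p3=T, ¬p2=F, p0=F] Δ:[] refutes=False
  v=0100: Γ:[p1=T, p3=F, ¬p2=T, p0=F] Δ:[] refutes=False
  v=0101: Γ:[p1=T, p3=T, ¬p2=T, p0=F] Δ:[] refutes=False
  v=0110: Γ:[p1=T, p3=F, ¬p2=F, p0=F] Δ:[] refutes=False
  v=0111: Γ:[p1=T, p3=T, ¬p2=F, p0=F] Δ:[] refutes=False
  v=1000: Γ:[p1=F, p3=F, ¬p2=T, p0=T] Δ:[] refutes=False
  v=1001: Γ:[p1=F, p3=T, ¬p2=T, p0=T] Δ:[] refutes=False
  v=1010: Γ:[p1=F, p3=F, ¬p2=F, p0=T] Δ:[] refutes=False
  v=1011: Γ:[p1=F, p3=T, ¬p2=F, p0=T] Δ:[] refutes=False
  v=1100: Γ:[p1=T, p3=F, ¬p2=T, p0=T] Δ:[] refutes=False
  v=1101: Γ:[p1=T, p3=T, ¬p2=T, p0=T] Δ:[] refutes=True  ← countermodel

Result: [1, 1, 0, 1]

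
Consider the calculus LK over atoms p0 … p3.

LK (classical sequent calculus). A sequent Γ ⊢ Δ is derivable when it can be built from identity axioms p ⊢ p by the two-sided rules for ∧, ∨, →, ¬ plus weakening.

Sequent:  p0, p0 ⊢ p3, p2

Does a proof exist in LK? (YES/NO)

Truth-table refutation:
  v=0000: Γ:[p0=F, p0=F] Δ:[p3=F, p2=F] refutes=False
  v=0001: Γ:[p0=F, p0=F] Δ:[p3=T, p2=F] refutes=False
  v=0010: Γ:[p0=F, p0=F] Δ:[p3=F, p2=T] refutes=False
  v=0011: Γ:[p0=F, p0=F] Δ:[p3=T, p2=T] refutes=False
  v=0100: Γ:[p0=F, p0=F] Δ:[p3=F, p2=F] refutes=False
  v=0101: Γ:[p0=F, p0=F] Δ:[p3=T, p2=F] refutes=False
  v=0110: Γ:[p0=F, p0=F] Δ:[p3=F, p2=T] refutes=False
  v=0111: Γ:[p0=F, p0=F] Δ:[p3=T, p2=T] refutes=False
  v=1000: Γ:[p0=T, p0=T] Δ:[p3=F, p2=F] refutes=True  ← countermodel

Result: NO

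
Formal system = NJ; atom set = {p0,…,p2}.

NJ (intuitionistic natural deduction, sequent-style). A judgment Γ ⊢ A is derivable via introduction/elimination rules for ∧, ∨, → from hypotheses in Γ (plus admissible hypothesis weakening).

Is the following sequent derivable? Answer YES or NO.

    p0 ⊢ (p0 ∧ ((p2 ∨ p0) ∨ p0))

Derivation (root first):
[∧I] p0 ⊢ (p0 ∧ ((p2 ∨ p0) ∨ p0))
  [Ax] p0 ⊢ p0
  [∨I₁] p0 ⊢ ((p2 ∨ p0) ∨ p0)
    [∨I₂] p0 ⊢ (p2 ∨ p0)
      [Ax] p0 ⊢ p0

Result: YES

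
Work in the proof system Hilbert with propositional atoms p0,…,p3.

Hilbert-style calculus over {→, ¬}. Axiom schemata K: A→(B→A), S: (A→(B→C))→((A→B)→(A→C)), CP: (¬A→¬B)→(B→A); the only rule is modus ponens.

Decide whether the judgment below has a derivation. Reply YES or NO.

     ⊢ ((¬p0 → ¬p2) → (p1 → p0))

Enumerate valuations to refute Γ ⊢ Δ:
  v=0000: Γ:[] Δ:[((¬p0 → ¬p2) → (p1 → p0))=T] refutes=False
  v=0001: Γ:[] Δ:[((¬p0 → ¬p2) → (p1 → p0))=T] refutes=False
  v=0010: Γ:[] Δ:[((¬p0 → ¬p2) → (p1 → p0))=T] refutes=False
  v=0011: Γ:[] Δ:[((¬p0 → ¬p2) → (p1 → p0))=T] refutes=False
  v=0100: Γ:[] Δ:[((¬p0 → ¬p2) → (p1 → p0))=F] refutes=True  ← countermodel

Result: NO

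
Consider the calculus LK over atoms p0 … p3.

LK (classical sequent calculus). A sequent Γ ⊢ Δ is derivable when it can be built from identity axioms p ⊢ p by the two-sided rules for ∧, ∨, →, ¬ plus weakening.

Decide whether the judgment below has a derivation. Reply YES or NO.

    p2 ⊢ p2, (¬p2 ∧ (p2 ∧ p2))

Derivation (root first):
[∧R] p2 ⊢ p2, (¬p2 ∧ (p2 ∧ p2))
  [WL] p2 ⊢ p2, ¬p2
    [¬R]  ⊢ p2, ¬p2
      [Ax] p2 ⊢ p2
  [∧R] p2 ⊢ (p2 ∧ p2)
    [Ax] p2 ⊢ p2
    [Ax] p2 ⊢ p2

Result: YES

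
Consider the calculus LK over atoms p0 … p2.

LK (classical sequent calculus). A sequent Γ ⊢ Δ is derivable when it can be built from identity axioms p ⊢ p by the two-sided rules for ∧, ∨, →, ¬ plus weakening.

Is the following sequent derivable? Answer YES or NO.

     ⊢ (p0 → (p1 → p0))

Proof tree:
[→R]  ⊢ (p0 → (p1 → p0))
  [→R] p0 ⊢ (p1 → p0)
    [WL] p0, p1 ⊢ p0
      [Ax] p0 ⊢ p0

Result: YES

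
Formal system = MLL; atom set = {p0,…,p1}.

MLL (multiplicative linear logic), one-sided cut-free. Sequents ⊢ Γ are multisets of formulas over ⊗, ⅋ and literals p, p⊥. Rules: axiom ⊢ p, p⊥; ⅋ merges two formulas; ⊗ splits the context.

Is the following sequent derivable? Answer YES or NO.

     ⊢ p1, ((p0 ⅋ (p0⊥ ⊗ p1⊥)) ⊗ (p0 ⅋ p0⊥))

Proof tree:
[⊗]  ⊢ p1, ((p0 ⅋ (p0⊥ ⊗ p1⊥)) ⊗ (p0 ⅋ p0⊥))
  [⅋]  ⊢ p1, (p0 ⅋ (p0⊥ ⊗ p1⊥))
    [⊗]  ⊢ p0, p1, (p0⊥ ⊗ p1⊥)
      [Ax]  ⊢ p0, p0⊥
      [Ax]  ⊢ p1, p1⊥
  [⅋]  ⊢ (p0 ⅋ p0⊥)
    [Ax]  ⊢ p0, p0⊥

Result: YES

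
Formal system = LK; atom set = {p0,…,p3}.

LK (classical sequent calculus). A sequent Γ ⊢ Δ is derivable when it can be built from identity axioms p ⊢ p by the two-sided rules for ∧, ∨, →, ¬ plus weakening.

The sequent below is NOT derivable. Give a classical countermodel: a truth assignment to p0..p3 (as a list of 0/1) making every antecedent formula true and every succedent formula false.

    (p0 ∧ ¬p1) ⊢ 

Enumerate valuations to refute Γ ⊢ Δ:
  v=0000: Γ:[(p0 ∧ ¬p1)=F] Δ:[] refutes=False
  v=0001: Γ:[(p0 ∧ ¬p1)=F] Δ:[] refutes=False
  v=0010: Γ:[(p0 ∧ ¬p1)=F] Δ:[] refutes=False
  v=0011: Γ:[(p0 ∧ ¬p1)=F] Δ:[] refutes=False
  v=0100: Γ:[(p0 ∧ ¬p1)=F] Δ:[] refutes=False
  v=0101: Γ:[(p0 ∧ ¬p1)=F] Δ:[] refutes=False
  v=0110: Γ:[(p0 ∧ ¬p1)=F] Δ:[] refutes=False
  v=0111: Γ:[(p0 ∧ ¬p1)=F] Δ:[] refutes=False
  v=1000: Γ:[(p0 ∧ ¬p1)=T] Δ:[] refutes=True  ← countermodel

Result: [1, 0, 0, 0]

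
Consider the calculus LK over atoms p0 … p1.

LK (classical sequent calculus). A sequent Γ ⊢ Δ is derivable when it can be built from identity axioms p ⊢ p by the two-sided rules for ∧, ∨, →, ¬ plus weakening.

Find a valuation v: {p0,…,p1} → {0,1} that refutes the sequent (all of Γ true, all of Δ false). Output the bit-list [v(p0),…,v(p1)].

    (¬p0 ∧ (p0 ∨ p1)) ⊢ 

Truth-table refutation:
  v=00: Γ:[(¬p0 ∧ (p0 ∨ p1))=F] Δ:[] refutes=False
  v=01: Γ:[(¬p0 ∧ (p0 ∨ p1))=T] Δ:[] refutes=True  ← countermodel

Result: [0, 1]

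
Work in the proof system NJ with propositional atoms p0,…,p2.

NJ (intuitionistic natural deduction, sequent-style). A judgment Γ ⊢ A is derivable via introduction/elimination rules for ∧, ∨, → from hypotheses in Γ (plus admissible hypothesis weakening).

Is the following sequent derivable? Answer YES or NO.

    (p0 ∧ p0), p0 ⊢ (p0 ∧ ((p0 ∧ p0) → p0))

Proof tree:
[∧I] (p0 ∧ p0), p0 ⊢ (p0 ∧ ((p0 ∧ p0) → p0))
  [Wk] p0, (p0 ∧ p0), (p0 ∧ p0) ⊢ p0
    [Wk] p0, (p0 ∧ p0) ⊢ p0
      [Ax] p0 ⊢ p0
  [→I] p0, (p0 ∧ p0) ⊢ ((p0 ∧ p0) → p0)
    [Wk] p0, (p0 ∧ p0), (p0 ∧ p0) ⊢ p0
      [Wk] p0, (p0 ∧ p0) ⊢ p0
        [Ax] p0 ⊢ p0

Result: YES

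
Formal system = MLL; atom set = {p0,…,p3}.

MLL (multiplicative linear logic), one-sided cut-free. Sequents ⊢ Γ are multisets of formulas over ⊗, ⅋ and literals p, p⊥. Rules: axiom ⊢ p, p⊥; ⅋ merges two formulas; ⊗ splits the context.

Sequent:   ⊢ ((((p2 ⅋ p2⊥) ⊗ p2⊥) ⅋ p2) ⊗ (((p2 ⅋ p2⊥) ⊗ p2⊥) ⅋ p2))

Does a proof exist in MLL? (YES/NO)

Derivation trace:
[⊗]  ⊢ ((((p2 ⅋ p2⊥) ⊗ p2⊥) ⅋ p2) ⊗ (((p2 ⅋ p2⊥) ⊗ p2⊥) ⅋ p2))
  [⅋]  ⊢ (((p2 ⅋ p2⊥) ⊗ p2⊥) ⅋ p2)
    [⊗]  ⊢ p2, ((p2 ⅋ p2⊥) ⊗ p2⊥)
      [⅋]  ⊢ (p2 ⅋ p2⊥)
        [Ax]  ⊢ p2, p2⊥
      [Ax]  ⊢ p2, p2⊥
  [⅋]  ⊢ (((p2 ⅋ p2⊥) ⊗ p2⊥) ⅋ p2)
    [⊗]  ⊢ p2, ((p2 ⅋ p2⊥) ⊗ p2⊥)
      [⅋]  ⊢ (p2 ⅋ p2⊥)
        [Ax]  ⊢ p2, p2⊥
      [Ax]  ⊢ p2, p2⊥

Result: YES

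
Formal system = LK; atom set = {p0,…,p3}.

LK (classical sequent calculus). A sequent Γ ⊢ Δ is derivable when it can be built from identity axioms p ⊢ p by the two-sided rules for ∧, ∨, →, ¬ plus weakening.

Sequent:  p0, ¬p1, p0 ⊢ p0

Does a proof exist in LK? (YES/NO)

Derivation trace:
[WL] p0, ¬p1, p0 ⊢ p0
  [¬L] p0, ¬p1 ⊢ p0
    [WR] p0 ⊢ p0, p1
      [Ax] p0 ⊢ p0

Result: YES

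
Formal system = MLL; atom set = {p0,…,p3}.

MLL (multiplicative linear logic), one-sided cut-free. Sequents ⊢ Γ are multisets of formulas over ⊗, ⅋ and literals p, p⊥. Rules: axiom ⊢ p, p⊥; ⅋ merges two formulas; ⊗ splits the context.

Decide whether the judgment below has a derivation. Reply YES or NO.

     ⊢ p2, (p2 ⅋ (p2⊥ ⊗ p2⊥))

Proof tree:
[⅋]  ⊢ p2, (p2 ⅋ (p2⊥ ⊗ p2⊥))
  [⊗]  ⊢ p2, p2, (p2⊥ ⊗ p2⊥)
    [Ax]  ⊢ p2, p2⊥
    [Ax]  ⊢ p2, p2⊥

Result: YES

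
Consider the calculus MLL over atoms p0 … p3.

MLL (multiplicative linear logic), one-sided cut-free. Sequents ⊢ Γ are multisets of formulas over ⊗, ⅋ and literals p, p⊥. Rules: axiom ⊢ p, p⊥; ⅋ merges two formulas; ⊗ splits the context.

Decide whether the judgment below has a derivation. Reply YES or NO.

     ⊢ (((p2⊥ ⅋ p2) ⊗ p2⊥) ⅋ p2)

Derivation (root first):
[⅋]  ⊢ (((p2⊥ ⅋ p2) ⊗ p2⊥) ⅋ p2)
  [⊗]  ⊢ p2, ((p2⊥ ⅋ p2) ⊗ p2⊥)
    [⅋]  ⊢ (p2⊥ ⅋ p2)
      [Ax]  ⊢ p2, p2⊥
    [Ax]  ⊢ p2, p2⊥

Result: YES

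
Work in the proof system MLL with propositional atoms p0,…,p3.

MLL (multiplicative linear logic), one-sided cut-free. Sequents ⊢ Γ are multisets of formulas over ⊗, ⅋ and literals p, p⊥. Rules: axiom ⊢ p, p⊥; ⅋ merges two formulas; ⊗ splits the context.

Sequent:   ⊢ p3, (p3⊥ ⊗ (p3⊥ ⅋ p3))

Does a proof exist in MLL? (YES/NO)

Derivation (root first):
[⊗]  ⊢ p3, (p3⊥ ⊗ (p3⊥ ⅋ p3))
  [Ax]  ⊢ p3, p3⊥
  [⅋]  ⊢ (p3⊥ ⅋ p3)
    [Ax]  ⊢ p3, p3⊥

Result: YES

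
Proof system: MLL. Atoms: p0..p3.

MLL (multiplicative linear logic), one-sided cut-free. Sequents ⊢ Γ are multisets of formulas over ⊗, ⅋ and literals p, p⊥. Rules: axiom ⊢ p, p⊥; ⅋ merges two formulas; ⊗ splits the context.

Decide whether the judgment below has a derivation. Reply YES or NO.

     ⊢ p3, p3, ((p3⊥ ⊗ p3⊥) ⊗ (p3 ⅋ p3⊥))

Proof tree:
[⊗]  ⊢ p3, p3, ((p3⊥ ⊗ p3⊥) ⊗ (p3 ⅋ p3⊥))
  [⊗]  ⊢ p3, p3, (p3⊥ ⊗ p3⊥)
    [Ax]  ⊢ p3, p3⊥
    [Ax]  ⊢ p3, p3⊥
  [⅋]  ⊢ (p3 ⅋ p3⊥)
    [Ax]  ⊢ p3, p3⊥

Result: YES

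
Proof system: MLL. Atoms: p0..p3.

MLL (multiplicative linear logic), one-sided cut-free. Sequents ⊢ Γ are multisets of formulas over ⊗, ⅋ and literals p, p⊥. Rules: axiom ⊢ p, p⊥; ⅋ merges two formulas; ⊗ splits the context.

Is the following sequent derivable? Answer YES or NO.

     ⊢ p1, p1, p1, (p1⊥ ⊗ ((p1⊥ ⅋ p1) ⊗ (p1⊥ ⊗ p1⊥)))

Proof tree:
[⊗]  ⊢ p1, p1, p1, (p1⊥ ⊗ ((p1⊥ ⅋ p1) ⊗ (p1⊥ ⊗ p1⊥)))
  [Ax]  ⊢ p1, p1⊥
  [⊗]  ⊢ p1, p1, ((p1⊥ ⅋ p1) ⊗ (p1⊥ ⊗ p1⊥))
    [⅋]  ⊢ (p1⊥ ⅋ p1)
      [Ax]  ⊢ p1, p1⊥
    [⊗]  ⊢ p1, p1, (p1⊥ ⊗ p1⊥)
      [Ax]  ⊢ p1, p1⊥
      [Ax]  ⊢ p1, p1⊥

Result: YES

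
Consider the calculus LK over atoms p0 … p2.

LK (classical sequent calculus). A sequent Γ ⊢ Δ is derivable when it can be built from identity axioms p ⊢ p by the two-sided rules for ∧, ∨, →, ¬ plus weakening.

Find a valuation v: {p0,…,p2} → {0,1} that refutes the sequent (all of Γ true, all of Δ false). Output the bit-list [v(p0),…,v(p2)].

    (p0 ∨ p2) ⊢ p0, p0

Search for a countermodel by truth-table:
  v=000: Γ:[(p0 ∨ p2)=F] Δ:[p0=F, p0=F] refutes=False
  v=001: Γ:[(p0 ∨ p2)=T] Δ:[p0=F, p0=F] refutes=True  ← countermodel

Result: [0, 0, 1]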